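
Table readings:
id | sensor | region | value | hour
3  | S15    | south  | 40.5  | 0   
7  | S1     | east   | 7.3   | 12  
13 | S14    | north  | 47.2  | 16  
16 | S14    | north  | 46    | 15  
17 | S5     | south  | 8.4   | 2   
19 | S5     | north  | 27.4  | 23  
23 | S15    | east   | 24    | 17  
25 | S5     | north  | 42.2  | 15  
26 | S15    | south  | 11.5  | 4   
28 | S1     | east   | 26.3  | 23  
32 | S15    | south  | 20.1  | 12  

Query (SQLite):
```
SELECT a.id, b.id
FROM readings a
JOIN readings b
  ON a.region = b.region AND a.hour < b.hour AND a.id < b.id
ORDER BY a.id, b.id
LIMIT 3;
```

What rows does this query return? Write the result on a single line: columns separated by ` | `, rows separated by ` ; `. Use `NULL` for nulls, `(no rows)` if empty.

3 | 17 ; 3 | 26 ; 3 | 32

Pairs (a,b) with same region, a.hour < b.hour, a.id < b.id.
region groups: east:{7,23,28} north:{13,16,19,25} south:{3,17,26,32}
Ordered by (a.id, b.id); first 3.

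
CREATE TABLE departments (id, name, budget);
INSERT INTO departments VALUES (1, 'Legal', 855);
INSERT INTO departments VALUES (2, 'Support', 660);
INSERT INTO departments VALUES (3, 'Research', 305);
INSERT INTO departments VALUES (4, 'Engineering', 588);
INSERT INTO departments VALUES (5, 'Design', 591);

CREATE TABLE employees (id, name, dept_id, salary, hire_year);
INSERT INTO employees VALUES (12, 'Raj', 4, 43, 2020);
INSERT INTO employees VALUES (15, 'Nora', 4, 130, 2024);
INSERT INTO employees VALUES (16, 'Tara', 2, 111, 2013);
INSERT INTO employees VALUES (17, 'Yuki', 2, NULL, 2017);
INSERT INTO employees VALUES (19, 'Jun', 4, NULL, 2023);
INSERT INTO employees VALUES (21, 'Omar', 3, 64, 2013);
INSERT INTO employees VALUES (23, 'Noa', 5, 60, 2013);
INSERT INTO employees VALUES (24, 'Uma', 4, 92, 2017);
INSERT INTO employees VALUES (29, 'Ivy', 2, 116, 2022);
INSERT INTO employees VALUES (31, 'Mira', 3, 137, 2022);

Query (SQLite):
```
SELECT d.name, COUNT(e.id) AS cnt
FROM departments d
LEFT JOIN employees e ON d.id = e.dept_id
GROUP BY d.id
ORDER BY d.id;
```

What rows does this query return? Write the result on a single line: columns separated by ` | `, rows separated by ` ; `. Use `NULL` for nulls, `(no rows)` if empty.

LEFT JOIN keeps every departments row; unmatched ones get NULL for employees columns.
Group by departments.id and compute COUNT(e.id). COUNT(col) of an all-NULL group is 0.
  1: ids {—} → COUNT(e.id)=0
  2: ids {16, 17, 29} → COUNT(e.id)=3
  3: ids {21, 31} → COUNT(e.id)=2
  4: ids {12, 15, 19, 24} → COUNT(e.id)=4
  5: ids {23} → COUNT(e.id)=1

Legal | 0 ; Support | 3 ; Research | 2 ; Engineering | 4 ; Design | 1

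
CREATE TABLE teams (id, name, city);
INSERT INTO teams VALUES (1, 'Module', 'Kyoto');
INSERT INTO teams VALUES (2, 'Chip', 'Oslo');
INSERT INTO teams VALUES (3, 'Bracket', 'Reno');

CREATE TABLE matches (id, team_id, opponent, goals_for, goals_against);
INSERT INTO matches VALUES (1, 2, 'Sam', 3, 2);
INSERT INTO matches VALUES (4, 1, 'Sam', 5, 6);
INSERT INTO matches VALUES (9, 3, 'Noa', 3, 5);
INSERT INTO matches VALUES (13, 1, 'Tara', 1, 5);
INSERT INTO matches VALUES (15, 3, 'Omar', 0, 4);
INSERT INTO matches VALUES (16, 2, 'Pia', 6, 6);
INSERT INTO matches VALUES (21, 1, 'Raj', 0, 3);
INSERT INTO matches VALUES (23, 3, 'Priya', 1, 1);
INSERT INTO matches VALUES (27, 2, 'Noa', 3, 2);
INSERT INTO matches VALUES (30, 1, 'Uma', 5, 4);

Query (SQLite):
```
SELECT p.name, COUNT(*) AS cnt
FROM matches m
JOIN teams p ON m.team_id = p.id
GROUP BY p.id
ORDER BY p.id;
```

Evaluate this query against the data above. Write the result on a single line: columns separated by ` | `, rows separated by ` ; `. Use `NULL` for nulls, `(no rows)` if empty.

Join each matches row to its teams via team_id.
Group joined rows by teams.id; compute COUNT(*) per group.
  1: ids {4, 13, 21, 30} → COUNT(*)=4
  2: ids {1, 16, 27} → COUNT(*)=3
  3: ids {9, 15, 23} → COUNT(*)=3

Module | 4 ; Chip | 3 ; Bracket | 3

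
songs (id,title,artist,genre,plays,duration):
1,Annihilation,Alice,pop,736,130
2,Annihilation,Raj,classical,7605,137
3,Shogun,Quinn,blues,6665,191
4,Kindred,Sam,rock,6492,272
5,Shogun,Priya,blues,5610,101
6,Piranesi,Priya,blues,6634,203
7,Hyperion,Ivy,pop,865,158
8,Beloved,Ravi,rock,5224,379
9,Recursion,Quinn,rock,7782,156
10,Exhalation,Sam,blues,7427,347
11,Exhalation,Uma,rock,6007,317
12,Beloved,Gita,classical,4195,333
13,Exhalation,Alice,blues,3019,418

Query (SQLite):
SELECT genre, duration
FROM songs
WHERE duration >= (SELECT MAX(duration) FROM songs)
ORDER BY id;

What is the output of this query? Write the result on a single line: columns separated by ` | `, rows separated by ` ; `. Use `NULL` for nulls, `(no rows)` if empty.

blues | 418

Scalar subquery: MAX(duration) over all songs rows = 418.
Keep rows where duration >= that value.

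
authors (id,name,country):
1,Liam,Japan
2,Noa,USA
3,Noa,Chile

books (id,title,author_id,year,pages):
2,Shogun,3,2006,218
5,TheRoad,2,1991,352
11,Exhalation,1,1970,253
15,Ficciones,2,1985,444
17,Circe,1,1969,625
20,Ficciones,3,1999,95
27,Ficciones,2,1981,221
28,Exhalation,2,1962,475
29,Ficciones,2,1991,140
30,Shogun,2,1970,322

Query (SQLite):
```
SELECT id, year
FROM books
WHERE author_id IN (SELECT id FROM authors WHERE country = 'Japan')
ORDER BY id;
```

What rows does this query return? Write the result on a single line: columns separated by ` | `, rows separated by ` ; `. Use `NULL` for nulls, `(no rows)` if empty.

Inner query: authors.id where country = 'Japan'.
Outer: keep books rows whose author_id is in that set.
Inner query → {1}

11 | 1970 ; 17 | 1969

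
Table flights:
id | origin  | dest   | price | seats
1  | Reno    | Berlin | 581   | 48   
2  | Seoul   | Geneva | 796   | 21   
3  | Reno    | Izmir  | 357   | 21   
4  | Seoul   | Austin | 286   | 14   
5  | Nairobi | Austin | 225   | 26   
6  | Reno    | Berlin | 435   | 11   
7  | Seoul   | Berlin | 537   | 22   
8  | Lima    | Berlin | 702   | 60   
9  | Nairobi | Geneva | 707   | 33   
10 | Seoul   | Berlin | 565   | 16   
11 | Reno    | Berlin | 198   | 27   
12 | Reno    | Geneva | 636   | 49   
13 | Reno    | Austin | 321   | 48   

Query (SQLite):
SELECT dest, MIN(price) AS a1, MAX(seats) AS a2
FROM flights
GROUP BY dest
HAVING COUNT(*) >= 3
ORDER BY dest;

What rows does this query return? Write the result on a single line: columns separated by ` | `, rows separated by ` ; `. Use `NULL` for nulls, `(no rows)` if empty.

Austin | 225 | 48 ; Berlin | 198 | 60 ; Geneva | 636 | 49

Group flights by dest.
Per group compute: MIN(price), MAX(seats).
HAVING: drop groups with fewer than 3 rows.
  Austin: ids {4, 5, 13} → MIN(price)=225, MAX(seats)=48
  Berlin: ids {1, 6, 7, 8, 10, 11} → MIN(price)=198, MAX(seats)=60
  Geneva: ids {2, 9, 12} → MIN(price)=636, MAX(seats)=49
  Izmir: ids {3} → MIN(price)=357, MAX(seats)=21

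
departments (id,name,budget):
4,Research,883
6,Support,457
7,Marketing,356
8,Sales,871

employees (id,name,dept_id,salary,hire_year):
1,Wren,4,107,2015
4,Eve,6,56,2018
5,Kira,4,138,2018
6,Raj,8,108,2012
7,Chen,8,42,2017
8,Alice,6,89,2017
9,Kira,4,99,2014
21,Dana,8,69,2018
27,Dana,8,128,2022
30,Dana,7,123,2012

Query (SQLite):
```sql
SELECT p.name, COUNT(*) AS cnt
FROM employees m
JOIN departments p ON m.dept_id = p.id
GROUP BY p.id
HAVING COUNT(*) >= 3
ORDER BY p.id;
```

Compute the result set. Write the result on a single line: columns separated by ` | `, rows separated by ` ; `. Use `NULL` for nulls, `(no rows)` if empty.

Research | 3 ; Sales | 4

Join each employees row to its departments via dept_id.
Group joined rows by departments.id; compute COUNT(*) per group.
HAVING: keep groups with count ≥ 3.
  4: ids {1, 5, 9} → COUNT(*)=3
  6: ids {4, 8} → COUNT(*)=2
  7: ids {30} → COUNT(*)=1
  8: ids {6, 7, 21, 27} → COUNT(*)=4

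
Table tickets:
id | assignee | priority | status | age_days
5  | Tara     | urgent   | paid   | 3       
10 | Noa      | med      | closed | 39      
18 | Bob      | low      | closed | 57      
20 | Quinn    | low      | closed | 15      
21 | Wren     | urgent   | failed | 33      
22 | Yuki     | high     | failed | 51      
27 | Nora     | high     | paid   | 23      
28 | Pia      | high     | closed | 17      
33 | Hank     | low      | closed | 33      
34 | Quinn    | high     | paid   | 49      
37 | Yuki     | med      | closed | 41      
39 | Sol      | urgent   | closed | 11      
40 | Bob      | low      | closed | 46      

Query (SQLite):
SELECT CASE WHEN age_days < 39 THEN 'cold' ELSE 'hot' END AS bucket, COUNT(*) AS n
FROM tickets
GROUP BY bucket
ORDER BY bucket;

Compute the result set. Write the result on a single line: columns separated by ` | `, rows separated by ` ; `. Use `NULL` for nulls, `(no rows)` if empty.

cold | 7 ; hot | 6

Bucket rows by age_days < 39 → 'cold' else 'hot'; count each bucket.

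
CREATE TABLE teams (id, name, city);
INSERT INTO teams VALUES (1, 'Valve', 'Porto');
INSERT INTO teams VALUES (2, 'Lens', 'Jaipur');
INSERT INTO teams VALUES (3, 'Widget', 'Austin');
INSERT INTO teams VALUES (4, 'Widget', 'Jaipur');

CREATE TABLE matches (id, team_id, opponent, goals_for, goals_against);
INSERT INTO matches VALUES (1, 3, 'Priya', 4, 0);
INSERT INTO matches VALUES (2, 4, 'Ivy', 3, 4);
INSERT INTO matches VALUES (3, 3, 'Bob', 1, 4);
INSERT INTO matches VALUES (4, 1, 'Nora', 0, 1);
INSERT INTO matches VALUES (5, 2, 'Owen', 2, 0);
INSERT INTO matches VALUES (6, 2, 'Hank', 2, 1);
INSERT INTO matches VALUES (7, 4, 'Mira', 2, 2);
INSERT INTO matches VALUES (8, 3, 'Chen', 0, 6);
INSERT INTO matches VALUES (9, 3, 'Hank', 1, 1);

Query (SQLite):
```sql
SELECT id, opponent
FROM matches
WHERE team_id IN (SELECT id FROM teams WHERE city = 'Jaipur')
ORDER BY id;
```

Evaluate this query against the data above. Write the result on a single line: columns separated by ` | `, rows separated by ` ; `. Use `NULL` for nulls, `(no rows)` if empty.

Inner query: teams.id where city = 'Jaipur'.
Outer: keep matches rows whose team_id is in that set.
Inner query → {2, 4}

2 | Ivy ; 5 | Owen ; 6 | Hank ; 7 | Mira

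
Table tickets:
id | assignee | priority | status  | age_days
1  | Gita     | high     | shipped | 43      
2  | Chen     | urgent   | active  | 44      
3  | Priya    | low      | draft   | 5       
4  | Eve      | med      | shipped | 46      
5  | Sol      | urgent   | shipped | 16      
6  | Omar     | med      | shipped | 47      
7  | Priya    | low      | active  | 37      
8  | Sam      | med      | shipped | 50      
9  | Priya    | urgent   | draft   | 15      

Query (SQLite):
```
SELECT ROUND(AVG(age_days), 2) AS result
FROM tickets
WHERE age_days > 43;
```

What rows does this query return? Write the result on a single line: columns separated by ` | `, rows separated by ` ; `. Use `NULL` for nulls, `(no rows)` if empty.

46.75

Rows where age_days > 43 → age_days values: [44, 46, 47, 50].
AVG = 187 / 4 (rounded to 2 dp).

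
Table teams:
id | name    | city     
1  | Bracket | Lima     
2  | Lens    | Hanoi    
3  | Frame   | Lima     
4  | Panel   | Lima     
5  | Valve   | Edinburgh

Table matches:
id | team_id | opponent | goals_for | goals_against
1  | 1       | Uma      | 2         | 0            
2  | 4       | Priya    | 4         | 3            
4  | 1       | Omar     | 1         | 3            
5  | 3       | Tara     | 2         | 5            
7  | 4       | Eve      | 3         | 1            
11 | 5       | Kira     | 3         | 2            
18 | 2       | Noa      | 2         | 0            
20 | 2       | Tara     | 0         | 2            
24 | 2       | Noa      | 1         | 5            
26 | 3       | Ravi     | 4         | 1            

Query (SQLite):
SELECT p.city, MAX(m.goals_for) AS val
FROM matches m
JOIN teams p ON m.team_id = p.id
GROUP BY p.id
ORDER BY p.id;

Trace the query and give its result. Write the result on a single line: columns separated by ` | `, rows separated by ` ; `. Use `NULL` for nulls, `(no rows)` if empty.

Lima | 2 ; Hanoi | 2 ; Lima | 4 ; Lima | 4 ; Edinburgh | 3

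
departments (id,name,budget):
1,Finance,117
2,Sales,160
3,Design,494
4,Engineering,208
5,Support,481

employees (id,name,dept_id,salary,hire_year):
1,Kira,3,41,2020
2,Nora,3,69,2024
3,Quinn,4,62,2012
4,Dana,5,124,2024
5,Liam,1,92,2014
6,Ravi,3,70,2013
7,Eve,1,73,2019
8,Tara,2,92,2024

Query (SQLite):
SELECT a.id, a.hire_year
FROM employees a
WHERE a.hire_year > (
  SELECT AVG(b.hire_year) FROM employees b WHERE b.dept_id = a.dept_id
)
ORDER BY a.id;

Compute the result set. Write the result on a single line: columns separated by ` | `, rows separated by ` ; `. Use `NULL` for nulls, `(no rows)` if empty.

For each employees row a, compute AVG(hire_year) over rows sharing a.dept_id.
Keep row a if a.hire_year > that per-group AVG.
  dept_id=1: AVG(hire_year) = 2016.5
  dept_id=2: AVG(hire_year) = 2024.0
  dept_id=3: AVG(hire_year) = 2019.0
  dept_id=4: AVG(hire_year) = 2012.0
  dept_id=5: AVG(hire_year) = 2024.0

1 | 2020 ; 2 | 2024 ; 7 | 2019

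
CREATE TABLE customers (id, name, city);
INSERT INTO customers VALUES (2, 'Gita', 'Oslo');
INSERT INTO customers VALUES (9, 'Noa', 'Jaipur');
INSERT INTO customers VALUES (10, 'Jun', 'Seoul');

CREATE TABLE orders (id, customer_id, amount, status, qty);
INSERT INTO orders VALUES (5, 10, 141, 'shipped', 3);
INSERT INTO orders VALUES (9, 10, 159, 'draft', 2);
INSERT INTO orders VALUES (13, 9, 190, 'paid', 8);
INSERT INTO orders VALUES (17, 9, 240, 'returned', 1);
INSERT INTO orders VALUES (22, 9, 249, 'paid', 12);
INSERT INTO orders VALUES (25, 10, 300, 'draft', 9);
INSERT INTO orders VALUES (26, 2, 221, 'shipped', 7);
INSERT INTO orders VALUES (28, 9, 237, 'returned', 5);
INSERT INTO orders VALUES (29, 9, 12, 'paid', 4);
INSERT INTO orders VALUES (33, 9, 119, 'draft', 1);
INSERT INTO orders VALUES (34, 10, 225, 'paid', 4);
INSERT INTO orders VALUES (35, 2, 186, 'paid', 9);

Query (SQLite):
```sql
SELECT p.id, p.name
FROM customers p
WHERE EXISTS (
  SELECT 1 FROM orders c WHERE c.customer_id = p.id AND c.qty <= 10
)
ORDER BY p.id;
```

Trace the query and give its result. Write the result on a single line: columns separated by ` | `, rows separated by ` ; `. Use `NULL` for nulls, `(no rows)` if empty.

2 | Gita ; 9 | Noa ; 10 | Jun

For each customers row, check whether any orders with matching customer_id has qty <= 10.
Keep rows where that is true.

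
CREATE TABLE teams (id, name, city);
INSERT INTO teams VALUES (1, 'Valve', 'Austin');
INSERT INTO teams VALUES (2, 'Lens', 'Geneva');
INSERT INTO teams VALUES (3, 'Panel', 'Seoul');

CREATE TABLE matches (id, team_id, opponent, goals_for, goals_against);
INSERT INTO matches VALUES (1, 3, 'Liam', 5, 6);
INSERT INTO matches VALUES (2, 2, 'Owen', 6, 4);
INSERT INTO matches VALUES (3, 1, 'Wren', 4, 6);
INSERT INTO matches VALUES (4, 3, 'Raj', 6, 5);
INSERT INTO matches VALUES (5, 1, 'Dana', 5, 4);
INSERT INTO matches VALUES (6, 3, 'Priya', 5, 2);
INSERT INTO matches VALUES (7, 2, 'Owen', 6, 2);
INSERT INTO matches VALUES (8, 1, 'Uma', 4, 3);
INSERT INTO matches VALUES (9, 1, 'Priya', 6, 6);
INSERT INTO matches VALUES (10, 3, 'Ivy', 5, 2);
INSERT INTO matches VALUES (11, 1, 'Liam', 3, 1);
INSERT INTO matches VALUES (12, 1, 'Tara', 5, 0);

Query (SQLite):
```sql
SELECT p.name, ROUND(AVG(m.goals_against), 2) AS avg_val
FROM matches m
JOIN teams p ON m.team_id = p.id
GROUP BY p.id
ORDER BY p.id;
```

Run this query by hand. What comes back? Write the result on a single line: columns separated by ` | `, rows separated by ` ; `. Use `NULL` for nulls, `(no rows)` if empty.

Valve | 3.33 ; Lens | 3 ; Panel | 3.75

Join each matches row to its teams via team_id.
Group joined rows by teams.id; compute ROUND(AVG(m.goals_against), 2) per group.
  1: ids {3, 5, 8, 9, 11, 12} → ROUND(AVG(m.goals_against), 2)=3.33
  2: ids {2, 7} → ROUND(AVG(m.goals_against), 2)=3
  3: ids {1, 4, 6, 10} → ROUND(AVG(m.goals_against), 2)=3.75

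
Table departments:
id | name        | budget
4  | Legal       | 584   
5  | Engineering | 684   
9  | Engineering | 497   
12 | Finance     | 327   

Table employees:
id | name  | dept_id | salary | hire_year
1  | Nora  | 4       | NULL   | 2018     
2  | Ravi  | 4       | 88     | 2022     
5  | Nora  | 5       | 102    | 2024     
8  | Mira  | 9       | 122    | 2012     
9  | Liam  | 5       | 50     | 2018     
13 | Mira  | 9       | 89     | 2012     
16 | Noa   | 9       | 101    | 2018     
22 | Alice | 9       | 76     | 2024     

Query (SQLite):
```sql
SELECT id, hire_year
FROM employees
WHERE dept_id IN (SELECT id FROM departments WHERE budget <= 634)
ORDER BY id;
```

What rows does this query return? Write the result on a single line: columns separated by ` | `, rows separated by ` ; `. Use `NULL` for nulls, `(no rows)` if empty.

Inner query: departments.id where budget <= 634.
Outer: keep employees rows whose dept_id is in that set.
Inner query → {4, 9, 12}

1 | 2018 ; 2 | 2022 ; 8 | 2012 ; 13 | 2012 ; 16 | 2018 ; 22 | 2024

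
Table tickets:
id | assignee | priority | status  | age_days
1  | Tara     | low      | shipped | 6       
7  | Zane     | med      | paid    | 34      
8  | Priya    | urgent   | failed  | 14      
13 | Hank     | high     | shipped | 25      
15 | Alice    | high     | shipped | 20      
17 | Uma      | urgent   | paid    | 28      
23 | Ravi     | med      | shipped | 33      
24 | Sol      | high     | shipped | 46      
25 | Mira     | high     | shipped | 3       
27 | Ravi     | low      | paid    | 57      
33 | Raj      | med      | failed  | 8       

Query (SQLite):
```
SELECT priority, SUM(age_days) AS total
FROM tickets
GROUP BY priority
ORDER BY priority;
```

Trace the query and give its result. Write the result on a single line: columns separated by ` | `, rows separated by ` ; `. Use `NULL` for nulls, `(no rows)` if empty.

high | 94 ; low | 63 ; med | 75 ; urgent | 42

Partition tickets by priority; compute SUM(age_days) within each group.
  high: ids {13, 15, 24, 25} → SUM(age_days)=94
  low: ids {1, 27} → SUM(age_days)=63
  med: ids {7, 23, 33} → SUM(age_days)=75
  urgent: ids {8, 17} → SUM(age_days)=42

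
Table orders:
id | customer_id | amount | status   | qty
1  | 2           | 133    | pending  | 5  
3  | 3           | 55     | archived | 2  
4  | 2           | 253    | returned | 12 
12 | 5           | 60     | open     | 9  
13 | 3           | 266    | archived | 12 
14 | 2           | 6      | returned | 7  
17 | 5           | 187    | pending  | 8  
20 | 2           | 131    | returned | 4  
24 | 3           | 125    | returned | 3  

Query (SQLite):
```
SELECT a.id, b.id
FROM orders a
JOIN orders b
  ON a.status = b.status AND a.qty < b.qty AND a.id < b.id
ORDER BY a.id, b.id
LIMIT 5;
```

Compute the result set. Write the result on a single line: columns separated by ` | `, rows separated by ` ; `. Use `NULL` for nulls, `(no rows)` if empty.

1 | 17 ; 3 | 13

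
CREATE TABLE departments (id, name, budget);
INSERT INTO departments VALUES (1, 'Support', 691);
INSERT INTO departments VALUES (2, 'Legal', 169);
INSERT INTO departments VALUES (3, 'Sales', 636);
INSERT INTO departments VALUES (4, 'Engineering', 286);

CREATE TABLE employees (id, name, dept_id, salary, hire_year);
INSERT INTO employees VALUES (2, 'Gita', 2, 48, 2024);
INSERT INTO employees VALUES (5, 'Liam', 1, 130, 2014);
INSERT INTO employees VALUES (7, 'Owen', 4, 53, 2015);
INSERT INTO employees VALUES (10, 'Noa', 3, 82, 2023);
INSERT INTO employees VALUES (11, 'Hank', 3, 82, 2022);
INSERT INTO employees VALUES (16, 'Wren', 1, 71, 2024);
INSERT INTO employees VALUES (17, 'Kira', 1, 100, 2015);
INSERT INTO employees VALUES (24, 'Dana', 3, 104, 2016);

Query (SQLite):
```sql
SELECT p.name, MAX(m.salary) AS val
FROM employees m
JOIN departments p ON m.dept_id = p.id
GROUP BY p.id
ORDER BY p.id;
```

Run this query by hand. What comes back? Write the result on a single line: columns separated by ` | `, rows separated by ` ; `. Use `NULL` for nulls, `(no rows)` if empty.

Join each employees row to its departments via dept_id.
Group joined rows by departments.id; compute MAX(m.salary) per group.
  1: ids {5, 16, 17} → MAX(m.salary)=130
  2: ids {2} → MAX(m.salary)=48
  3: ids {10, 11, 24} → MAX(m.salary)=104
  4: ids {7} → MAX(m.salary)=53

Support | 130 ; Legal | 48 ; Sales | 104 ; Engineering | 53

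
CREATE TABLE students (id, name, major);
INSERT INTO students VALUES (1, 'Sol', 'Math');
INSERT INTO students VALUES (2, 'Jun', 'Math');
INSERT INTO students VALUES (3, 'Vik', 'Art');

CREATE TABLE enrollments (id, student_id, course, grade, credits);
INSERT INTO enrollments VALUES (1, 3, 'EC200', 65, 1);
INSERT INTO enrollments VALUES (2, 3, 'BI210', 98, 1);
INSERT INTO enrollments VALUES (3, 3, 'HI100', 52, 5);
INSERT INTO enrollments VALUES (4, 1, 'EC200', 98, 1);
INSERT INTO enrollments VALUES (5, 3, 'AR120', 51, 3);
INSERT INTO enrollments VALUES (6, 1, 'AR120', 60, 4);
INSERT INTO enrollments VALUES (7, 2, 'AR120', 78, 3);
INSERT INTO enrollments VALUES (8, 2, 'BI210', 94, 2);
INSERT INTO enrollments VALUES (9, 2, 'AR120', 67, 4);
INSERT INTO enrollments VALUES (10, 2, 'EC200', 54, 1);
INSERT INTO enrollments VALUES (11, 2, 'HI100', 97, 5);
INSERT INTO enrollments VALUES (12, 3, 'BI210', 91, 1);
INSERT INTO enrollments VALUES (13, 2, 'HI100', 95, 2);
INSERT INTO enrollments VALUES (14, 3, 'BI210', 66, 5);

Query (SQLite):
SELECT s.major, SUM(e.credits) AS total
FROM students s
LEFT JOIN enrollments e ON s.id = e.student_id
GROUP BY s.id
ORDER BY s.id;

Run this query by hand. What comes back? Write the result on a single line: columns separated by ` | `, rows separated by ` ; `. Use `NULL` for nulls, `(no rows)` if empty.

Math | 5 ; Math | 17 ; Art | 16

LEFT JOIN keeps every students row; unmatched ones get NULL for enrollments columns.
Group by students.id and compute SUM(e.credits). SUM over an all-NULL group is NULL.
  1: ids {4, 6} → SUM(e.credits)=5
  2: ids {7, 8, 9, 10, 11, 13} → SUM(e.credits)=17
  3: ids {1, 2, 3, 5, 12, 14} → SUM(e.credits)=16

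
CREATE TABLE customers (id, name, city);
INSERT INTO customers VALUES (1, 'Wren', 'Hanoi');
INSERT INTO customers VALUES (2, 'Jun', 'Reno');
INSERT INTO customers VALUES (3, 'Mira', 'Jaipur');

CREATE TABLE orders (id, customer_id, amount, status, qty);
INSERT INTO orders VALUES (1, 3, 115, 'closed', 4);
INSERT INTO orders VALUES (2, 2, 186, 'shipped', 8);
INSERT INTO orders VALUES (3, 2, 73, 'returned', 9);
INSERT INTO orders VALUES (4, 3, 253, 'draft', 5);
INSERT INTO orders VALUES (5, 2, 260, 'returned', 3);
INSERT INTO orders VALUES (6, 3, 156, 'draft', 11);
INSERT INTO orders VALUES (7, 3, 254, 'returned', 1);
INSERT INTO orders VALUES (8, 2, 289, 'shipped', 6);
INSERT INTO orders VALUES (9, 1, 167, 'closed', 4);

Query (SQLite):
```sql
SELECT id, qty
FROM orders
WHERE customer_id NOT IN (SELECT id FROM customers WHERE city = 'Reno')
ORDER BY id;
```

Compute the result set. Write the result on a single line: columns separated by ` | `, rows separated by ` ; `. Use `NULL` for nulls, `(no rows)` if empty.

Inner query: customers.id where city = 'Reno'.
Outer: keep orders rows whose customer_id is not in that set.
Inner query → {2}

1 | 4 ; 4 | 5 ; 6 | 11 ; 7 | 1 ; 9 | 4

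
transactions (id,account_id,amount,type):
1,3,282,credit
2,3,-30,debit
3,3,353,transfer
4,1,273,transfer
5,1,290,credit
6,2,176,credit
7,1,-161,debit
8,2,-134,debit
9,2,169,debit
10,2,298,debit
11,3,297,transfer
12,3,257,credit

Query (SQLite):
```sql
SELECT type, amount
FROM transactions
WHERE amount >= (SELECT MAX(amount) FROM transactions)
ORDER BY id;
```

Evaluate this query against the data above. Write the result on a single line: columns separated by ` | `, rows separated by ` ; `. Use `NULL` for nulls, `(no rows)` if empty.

Scalar subquery: MAX(amount) over all transactions rows = 353.
Keep rows where amount >= that value.

transfer | 353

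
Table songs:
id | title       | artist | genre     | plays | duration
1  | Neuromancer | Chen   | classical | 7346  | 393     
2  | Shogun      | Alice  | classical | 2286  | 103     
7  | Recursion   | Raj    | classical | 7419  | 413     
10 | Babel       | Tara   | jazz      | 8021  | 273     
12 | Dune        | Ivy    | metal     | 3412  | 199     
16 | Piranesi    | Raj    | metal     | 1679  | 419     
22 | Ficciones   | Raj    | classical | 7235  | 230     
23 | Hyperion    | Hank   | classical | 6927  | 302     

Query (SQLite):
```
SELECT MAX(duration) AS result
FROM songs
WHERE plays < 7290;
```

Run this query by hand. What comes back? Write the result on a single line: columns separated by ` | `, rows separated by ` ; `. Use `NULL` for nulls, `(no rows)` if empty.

419

Rows where plays < 7290 → duration values: [103, 199, 419, 230, 302].
MAX of non-NULL values = 419.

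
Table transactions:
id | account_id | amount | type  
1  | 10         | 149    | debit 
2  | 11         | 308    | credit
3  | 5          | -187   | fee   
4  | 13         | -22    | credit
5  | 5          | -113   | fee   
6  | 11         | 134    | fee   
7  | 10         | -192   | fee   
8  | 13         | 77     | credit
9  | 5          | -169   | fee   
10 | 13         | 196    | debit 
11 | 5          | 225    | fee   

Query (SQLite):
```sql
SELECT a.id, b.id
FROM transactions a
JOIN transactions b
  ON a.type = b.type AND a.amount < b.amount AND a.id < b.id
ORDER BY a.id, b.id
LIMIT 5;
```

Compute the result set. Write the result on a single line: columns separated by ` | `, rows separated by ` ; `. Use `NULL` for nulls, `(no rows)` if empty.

1 | 10 ; 3 | 5 ; 3 | 6 ; 3 | 9 ; 3 | 11

Pairs (a,b) with same type, a.amount < b.amount, a.id < b.id.
type groups: credit:{2,4,8} debit:{1,10} fee:{3,5,6,7,9,11}
Ordered by (a.id, b.id); first 5.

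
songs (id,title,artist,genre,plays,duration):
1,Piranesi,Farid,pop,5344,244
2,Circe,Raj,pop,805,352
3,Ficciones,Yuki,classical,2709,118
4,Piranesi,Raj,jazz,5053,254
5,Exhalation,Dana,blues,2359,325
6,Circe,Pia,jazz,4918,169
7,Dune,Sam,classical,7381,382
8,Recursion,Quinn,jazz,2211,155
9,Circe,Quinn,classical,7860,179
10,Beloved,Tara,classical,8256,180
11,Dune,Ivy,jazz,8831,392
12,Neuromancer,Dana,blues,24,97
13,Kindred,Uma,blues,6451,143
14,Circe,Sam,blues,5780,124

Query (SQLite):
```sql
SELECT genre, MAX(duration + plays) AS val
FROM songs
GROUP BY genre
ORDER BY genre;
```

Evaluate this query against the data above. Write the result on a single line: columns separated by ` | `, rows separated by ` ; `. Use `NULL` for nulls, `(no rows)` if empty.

blues | 6594 ; classical | 8436 ; jazz | 9223 ; pop | 5588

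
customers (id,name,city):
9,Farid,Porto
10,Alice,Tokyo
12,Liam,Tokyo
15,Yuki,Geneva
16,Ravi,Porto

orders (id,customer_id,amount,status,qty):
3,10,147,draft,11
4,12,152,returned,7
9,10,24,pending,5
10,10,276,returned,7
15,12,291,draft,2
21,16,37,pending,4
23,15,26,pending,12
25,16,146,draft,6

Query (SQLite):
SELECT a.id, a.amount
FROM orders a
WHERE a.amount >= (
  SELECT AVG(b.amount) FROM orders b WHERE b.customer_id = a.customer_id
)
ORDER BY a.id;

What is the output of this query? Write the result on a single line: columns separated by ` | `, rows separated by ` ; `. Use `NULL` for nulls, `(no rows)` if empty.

For each orders row a, compute AVG(amount) over rows sharing a.customer_id.
Keep row a if a.amount >= that per-group AVG.
  customer_id=10: AVG(amount) = 149.0
  customer_id=12: AVG(amount) = 221.5
  customer_id=15: AVG(amount) = 26.0
  customer_id=16: AVG(amount) = 91.5

10 | 276 ; 15 | 291 ; 23 | 26 ; 25 | 146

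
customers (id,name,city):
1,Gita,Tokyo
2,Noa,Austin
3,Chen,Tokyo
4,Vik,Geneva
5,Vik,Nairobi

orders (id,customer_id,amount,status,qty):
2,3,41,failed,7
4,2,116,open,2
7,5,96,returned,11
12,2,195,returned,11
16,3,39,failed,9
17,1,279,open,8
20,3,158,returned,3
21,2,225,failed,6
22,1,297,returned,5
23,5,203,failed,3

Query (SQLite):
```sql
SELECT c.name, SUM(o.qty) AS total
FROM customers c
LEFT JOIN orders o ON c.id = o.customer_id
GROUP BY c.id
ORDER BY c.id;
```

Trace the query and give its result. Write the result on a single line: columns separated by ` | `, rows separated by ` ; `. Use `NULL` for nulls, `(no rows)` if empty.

LEFT JOIN keeps every customers row; unmatched ones get NULL for orders columns.
Group by customers.id and compute SUM(o.qty). SUM over an all-NULL group is NULL.
  1: ids {17, 22} → SUM(o.qty)=13
  2: ids {4, 12, 21} → SUM(o.qty)=19
  3: ids {2, 16, 20} → SUM(o.qty)=19
  4: ids {—} → SUM(o.qty)=NULL
  5: ids {7, 23} → SUM(o.qty)=14

Gita | 13 ; Noa | 19 ; Chen | 19 ; Vik | NULL ; Vik | 14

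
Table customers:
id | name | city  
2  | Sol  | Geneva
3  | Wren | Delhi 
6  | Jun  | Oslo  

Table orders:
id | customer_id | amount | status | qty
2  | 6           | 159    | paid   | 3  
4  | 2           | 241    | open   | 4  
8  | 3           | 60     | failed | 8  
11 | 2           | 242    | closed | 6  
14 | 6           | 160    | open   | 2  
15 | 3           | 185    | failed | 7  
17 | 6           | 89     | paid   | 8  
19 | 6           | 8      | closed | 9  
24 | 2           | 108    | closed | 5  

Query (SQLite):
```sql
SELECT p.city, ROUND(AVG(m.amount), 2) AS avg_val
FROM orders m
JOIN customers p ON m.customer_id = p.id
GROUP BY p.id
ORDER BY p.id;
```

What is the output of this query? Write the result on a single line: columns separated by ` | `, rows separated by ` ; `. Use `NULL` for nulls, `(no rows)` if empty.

Geneva | 197 ; Delhi | 122.5 ; Oslo | 104

Join each orders row to its customers via customer_id.
Group joined rows by customers.id; compute ROUND(AVG(m.amount), 2) per group.
  2: ids {4, 11, 24} → ROUND(AVG(m.amount), 2)=197
  3: ids {8, 15} → ROUND(AVG(m.amount), 2)=122.5
  6: ids {2, 14, 17, 19} → ROUND(AVG(m.amount), 2)=104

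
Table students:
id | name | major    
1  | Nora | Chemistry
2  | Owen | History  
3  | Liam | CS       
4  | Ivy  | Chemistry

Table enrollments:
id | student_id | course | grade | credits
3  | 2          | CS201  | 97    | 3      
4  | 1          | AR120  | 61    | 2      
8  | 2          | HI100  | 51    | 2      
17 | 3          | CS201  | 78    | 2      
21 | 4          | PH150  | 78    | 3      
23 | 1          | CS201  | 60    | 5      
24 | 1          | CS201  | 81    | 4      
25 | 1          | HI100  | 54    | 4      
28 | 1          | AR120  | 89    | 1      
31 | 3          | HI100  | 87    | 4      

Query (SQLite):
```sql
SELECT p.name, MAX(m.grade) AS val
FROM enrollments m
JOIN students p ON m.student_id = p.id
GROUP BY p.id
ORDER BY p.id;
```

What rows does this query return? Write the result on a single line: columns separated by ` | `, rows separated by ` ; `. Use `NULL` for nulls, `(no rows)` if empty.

Nora | 89 ; Owen | 97 ; Liam | 87 ; Ivy | 78

Join each enrollments row to its students via student_id.
Group joined rows by students.id; compute MAX(m.grade) per group.
  1: ids {4, 23, 24, 25, 28} → MAX(m.grade)=89
  2: ids {3, 8} → MAX(m.grade)=97
  3: ids {17, 31} → MAX(m.grade)=87
  4: ids {21} → MAX(m.grade)=78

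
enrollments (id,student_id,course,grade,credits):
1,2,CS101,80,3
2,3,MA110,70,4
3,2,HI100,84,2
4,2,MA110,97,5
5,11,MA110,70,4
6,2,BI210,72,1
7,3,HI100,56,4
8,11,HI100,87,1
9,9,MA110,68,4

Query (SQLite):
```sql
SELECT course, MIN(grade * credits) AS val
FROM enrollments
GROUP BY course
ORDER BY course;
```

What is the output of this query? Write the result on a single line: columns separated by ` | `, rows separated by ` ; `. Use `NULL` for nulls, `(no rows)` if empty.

For each row compute grade * credits.
Group by course; take MIN of the expression per group.
  BI210: ids {6} → MIN(grade * credits)=72
  CS101: ids {1} → MIN(grade * credits)=240
  HI100: ids {3, 7, 8} → MIN(grade * credits)=87
  MA110: ids {2, 4, 5, 9} → MIN(grade * credits)=272

BI210 | 72 ; CS101 | 240 ; HI100 | 87 ; MA110 | 272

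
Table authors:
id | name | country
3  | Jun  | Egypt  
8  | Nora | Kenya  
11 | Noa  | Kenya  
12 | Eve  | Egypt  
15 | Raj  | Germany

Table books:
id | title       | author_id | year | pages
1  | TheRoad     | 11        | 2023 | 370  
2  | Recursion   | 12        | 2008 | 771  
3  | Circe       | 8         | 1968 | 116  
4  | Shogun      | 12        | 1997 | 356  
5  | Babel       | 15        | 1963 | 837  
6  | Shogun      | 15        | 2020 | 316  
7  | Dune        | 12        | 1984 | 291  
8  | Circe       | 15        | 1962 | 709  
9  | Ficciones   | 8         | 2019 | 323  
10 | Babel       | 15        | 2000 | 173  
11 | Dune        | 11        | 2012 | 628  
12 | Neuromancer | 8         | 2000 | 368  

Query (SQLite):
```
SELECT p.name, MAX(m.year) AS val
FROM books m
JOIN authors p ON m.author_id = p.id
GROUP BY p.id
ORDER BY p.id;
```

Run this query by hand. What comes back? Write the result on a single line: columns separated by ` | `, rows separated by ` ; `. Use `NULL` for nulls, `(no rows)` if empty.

Join each books row to its authors via author_id.
Group joined rows by authors.id; compute MAX(m.year) per group.
  8: ids {3, 9, 12} → MAX(m.year)=2019
  11: ids {1, 11} → MAX(m.year)=2023
  12: ids {2, 4, 7} → MAX(m.year)=2008
  15: ids {5, 6, 8, 10} → MAX(m.year)=2020

Nora | 2019 ; Noa | 2023 ; Eve | 2008 ; Raj | 2020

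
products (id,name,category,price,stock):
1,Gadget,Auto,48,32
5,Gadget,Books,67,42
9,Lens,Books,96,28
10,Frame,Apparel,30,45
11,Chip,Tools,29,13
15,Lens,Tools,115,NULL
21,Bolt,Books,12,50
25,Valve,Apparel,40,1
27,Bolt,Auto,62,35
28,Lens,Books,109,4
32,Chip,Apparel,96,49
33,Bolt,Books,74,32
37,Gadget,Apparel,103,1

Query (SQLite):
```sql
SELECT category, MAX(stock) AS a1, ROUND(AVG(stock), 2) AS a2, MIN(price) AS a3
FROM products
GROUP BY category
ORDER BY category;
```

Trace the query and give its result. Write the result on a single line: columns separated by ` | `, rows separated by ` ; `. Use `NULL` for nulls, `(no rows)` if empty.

Apparel | 49 | 24 | 30 ; Auto | 35 | 33.5 | 48 ; Books | 50 | 31.2 | 12 ; Tools | 13 | 13 | 29

Group products by category.
Per group compute: MAX(stock), ROUND(AVG(stock), 2), MIN(price).
  Apparel: ids {10, 25, 32, 37} → MAX(stock)=49, ROUND(AVG(stock), 2)=24, MIN(price)=30
  Auto: ids {1, 27} → MAX(stock)=35, ROUND(AVG(stock), 2)=33.5, MIN(price)=48
  Books: ids {5, 9, 21, 28, 33} → MAX(stock)=50, ROUND(AVG(stock), 2)=31.2, MIN(price)=12
  Tools: ids {11, 15} → MAX(stock)=13, ROUND(AVG(stock), 2)=13, MIN(price)=29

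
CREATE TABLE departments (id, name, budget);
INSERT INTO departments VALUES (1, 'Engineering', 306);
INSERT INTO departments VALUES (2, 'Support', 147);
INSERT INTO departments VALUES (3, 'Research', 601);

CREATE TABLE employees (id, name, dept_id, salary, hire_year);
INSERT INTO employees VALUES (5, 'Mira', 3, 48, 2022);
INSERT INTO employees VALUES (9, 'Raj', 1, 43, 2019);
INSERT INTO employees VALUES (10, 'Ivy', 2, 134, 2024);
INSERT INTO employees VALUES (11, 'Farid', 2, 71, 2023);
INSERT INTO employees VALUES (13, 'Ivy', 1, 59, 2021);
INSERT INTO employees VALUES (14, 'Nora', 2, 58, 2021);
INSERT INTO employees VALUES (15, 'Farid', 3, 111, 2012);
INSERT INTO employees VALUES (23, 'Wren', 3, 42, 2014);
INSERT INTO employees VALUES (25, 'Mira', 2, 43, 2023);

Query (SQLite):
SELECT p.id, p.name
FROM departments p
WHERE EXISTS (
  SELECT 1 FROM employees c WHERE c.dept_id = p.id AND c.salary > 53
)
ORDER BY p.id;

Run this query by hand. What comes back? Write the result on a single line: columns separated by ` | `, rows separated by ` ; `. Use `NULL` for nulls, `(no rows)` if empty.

1 | Engineering ; 2 | Support ; 3 | Research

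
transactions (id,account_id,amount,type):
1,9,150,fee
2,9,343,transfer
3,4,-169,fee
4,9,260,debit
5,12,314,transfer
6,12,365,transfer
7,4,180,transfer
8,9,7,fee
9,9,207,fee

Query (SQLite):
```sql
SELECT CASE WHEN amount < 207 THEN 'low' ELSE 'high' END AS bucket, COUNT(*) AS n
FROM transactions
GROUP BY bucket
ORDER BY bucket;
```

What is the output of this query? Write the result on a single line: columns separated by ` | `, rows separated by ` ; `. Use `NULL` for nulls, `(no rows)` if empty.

Bucket rows by amount < 207 → 'low' else 'high'; count each bucket.

high | 5 ; low | 4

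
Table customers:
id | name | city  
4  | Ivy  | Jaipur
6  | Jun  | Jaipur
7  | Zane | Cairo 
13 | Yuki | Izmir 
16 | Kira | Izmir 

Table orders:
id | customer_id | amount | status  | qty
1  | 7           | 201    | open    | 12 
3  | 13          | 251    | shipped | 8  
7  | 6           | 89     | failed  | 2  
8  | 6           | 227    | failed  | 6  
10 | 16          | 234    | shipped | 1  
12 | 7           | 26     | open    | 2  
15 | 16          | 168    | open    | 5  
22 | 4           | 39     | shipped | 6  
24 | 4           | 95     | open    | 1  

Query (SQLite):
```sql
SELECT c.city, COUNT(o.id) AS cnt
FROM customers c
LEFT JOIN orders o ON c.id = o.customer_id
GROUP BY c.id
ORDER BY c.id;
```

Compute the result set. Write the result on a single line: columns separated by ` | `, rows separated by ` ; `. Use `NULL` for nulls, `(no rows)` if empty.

LEFT JOIN keeps every customers row; unmatched ones get NULL for orders columns.
Group by customers.id and compute COUNT(o.id). COUNT(col) of an all-NULL group is 0.
  4: ids {22, 24} → COUNT(o.id)=2
  6: ids {7, 8} → COUNT(o.id)=2
  7: ids {1, 12} → COUNT(o.id)=2
  13: ids {3} → COUNT(o.id)=1
  16: ids {10, 15} → COUNT(o.id)=2

Jaipur | 2 ; Jaipur | 2 ; Cairo | 2 ; Izmir | 1 ; Izmir | 2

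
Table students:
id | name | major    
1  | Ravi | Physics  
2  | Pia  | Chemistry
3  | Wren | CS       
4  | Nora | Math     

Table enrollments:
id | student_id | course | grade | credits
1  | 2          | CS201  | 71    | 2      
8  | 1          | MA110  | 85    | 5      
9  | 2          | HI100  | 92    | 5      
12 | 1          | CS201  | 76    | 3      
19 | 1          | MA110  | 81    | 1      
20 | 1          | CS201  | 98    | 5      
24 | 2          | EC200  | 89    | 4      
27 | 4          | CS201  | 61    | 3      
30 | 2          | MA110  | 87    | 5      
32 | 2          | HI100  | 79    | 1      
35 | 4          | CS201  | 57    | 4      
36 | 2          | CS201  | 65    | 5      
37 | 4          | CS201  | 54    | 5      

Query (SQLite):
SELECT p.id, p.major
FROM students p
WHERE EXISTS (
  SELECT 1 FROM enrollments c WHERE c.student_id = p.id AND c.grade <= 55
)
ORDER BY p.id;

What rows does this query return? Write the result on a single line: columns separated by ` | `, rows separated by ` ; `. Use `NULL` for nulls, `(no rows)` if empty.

4 | Math

For each students row, check whether any enrollments with matching student_id has grade <= 55.
Keep rows where that is true.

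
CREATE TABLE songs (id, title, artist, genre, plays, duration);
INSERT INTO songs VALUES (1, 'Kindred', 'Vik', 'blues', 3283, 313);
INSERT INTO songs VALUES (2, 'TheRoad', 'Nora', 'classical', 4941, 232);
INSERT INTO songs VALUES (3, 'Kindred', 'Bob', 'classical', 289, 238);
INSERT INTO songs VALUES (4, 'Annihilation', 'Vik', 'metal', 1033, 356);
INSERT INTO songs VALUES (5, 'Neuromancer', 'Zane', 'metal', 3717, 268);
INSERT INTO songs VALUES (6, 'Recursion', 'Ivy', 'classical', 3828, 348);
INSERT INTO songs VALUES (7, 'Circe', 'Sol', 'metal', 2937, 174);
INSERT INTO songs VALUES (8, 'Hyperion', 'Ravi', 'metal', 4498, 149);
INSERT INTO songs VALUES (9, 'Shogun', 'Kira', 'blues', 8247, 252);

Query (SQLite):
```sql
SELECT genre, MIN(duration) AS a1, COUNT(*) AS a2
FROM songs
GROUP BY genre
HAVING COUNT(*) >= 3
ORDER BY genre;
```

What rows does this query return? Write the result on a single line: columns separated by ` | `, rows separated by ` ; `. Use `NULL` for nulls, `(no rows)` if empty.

classical | 232 | 3 ; metal | 149 | 4

Group songs by genre.
Per group compute: MIN(duration), COUNT(*).
HAVING: drop groups with fewer than 3 rows.
  blues: ids {1, 9} → MIN(duration)=252, COUNT(*)=2
  classical: ids {2, 3, 6} → MIN(duration)=232, COUNT(*)=3
  metal: ids {4, 5, 7, 8} → MIN(duration)=149, COUNT(*)=4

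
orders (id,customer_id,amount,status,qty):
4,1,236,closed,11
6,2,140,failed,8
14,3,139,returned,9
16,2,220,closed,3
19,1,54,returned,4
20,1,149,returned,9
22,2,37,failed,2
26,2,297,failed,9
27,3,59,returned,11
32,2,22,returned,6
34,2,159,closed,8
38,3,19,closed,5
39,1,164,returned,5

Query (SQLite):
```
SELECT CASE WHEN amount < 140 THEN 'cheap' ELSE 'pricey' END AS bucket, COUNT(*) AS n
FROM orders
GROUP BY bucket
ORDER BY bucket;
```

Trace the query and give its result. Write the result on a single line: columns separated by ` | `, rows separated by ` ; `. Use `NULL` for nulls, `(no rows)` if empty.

cheap | 6 ; pricey | 7

Bucket rows by amount < 140 → 'cheap' else 'pricey'; count each bucket.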